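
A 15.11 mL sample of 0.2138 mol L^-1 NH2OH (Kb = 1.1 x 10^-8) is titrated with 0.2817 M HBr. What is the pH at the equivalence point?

n(NH2OH) = 0.2138 x 0.01511 = 0.003231 mol; V(HBr) at equivalence = 0.003231/0.2817 = 0.01147 L.
At equivalence the base is fully converted to NH3OH+; total volume = 0.02658 L, so [NH3OH+] = 0.003231/0.02658 = 0.1215 M.
Ka(NH3OH+) = Kw/Kb = 1.0e-14 / 1.1 x 10^-8 = 9.09e-7.
[H^+] = sqrt(Ka x [NH3OH+]) = sqrt(9.09e-7 x 0.1215) = 0.000332 M.
pH = -log(0.000332) = 3.48.

3.48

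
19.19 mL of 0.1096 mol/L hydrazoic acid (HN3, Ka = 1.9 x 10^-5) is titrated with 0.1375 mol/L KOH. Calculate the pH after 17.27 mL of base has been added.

n(acid) = 0.1096 x 0.01919 = 0.002103 mol; n(KOH) added = 0.1375 x 0.01727 = 0.002375 mol.
Base is in excess by 0.002375 - 0.002103 = 0.0002714 mol in a total volume of 0.03646 L.
[OH^-] = 0.0002714/0.03646 = 0.007444 M, so pOH = 2.13 and pH = 14.00 - 2.13 = 11.87.

11.87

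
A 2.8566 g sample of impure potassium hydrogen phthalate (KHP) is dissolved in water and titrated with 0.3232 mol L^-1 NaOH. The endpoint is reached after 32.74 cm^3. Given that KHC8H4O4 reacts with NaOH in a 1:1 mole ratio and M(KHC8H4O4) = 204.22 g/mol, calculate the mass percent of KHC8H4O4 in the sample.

75.6%

n(NaOH) = 0.3232 x 0.03274 = 0.01058 mol.
n(KHC8H4O4) = 0.01058 / 1 = 0.01058 mol.
mass of KHC8H4O4 = 0.01058 x 204.22 = 2.161 g.
% purity = 2.161 / 2.8566 x 100 = 75.6%.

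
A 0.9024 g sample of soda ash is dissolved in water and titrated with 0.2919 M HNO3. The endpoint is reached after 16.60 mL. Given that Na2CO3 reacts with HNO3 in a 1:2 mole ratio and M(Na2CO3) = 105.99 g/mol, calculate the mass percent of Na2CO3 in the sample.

n(HNO3) = 0.2919 x 0.01660 = 0.004846 mol.
n(Na2CO3) = 0.004846 / 2 = 0.002423 mol.
mass of Na2CO3 = 0.002423 x 105.99 = 0.2568 g.
% purity = 0.2568 / 0.9024 x 100 = 28.5%.

28.5%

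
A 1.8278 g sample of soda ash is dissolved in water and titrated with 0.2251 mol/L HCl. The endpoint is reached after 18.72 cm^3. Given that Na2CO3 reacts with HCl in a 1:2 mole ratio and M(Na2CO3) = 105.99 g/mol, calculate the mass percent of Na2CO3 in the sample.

12.2%

n(HCl) = 0.2251 x 0.01872 = 0.004214 mol.
n(Na2CO3) = 0.004214 / 2 = 0.002107 mol.
mass of Na2CO3 = 0.002107 x 105.99 = 0.2233 g.
% purity = 0.2233 / 1.8278 x 100 = 12.2%.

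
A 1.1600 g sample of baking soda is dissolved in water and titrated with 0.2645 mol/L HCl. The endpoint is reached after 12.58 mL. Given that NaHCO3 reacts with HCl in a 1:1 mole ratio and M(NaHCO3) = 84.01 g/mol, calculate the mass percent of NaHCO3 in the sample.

24.1%

n(HCl) = 0.2645 x 0.01258 = 0.003327 mol.
n(NaHCO3) = 0.003327 / 1 = 0.003327 mol.
mass of NaHCO3 = 0.003327 x 84.01 = 0.2795 g.
% purity = 0.2795 / 1.1600 x 100 = 24.1%.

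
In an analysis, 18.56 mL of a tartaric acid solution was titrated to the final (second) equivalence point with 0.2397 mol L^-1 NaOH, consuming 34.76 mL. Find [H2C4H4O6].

n(NaOH) = 0.2397 x 0.03476 = 0.008332 mol.
At the final (second) equivalence point, 2 mol OH^- react per mol H2C4H4O6, so n(H2C4H4O6) = 0.008332 / 2 = 0.004166 mol.
[H2C4H4O6] = 0.004166 / 0.01856 L = 0.224 M.

0.224 M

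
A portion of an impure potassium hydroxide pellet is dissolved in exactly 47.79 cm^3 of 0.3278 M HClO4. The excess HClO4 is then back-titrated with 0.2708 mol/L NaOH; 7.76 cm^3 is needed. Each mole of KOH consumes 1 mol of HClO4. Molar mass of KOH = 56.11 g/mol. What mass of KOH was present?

0.761 g

Total n(HClO4) added = 0.3278 x 0.04779 = 0.01567 mol.
n(NaOH) used = 0.2708 x 0.007760 = 0.002101 mol, which equals the excess n(HClO4).
So n(HClO4) consumed by the sample = 0.01567 - 0.002101 = 0.01356 mol.
n(KOH) = 0.01356 / 1 = 0.01356 mol.
mass = 0.01356 mol x 56.11 g/mol = 0.761 g.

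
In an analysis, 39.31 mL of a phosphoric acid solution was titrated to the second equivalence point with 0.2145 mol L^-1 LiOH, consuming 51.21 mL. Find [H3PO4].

0.140 M

n(LiOH) = 0.2145 x 0.05121 = 0.01098 mol.
At the second equivalence point, 2 mol OH^- react per mol H3PO4, so n(H3PO4) = 0.01098 / 2 = 0.005492 mol.
[H3PO4] = 0.005492 / 0.03931 L = 0.140 M.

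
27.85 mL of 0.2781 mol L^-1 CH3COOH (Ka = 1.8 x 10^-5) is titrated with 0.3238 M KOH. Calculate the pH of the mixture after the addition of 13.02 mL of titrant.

Initial n(CH3COOH) = 0.2781 x 0.02785 = 0.007745 mol.
n(KOH) added = 0.3238 x 0.01302 = 0.004216 mol, converting that many moles of CH3COOH to CH3COO-.
Remaining n(CH3COOH) = 0.003529 mol; n(CH3COO-) = 0.004216 mol.
By Henderson-Hasselbalch, pH = pKa + log([A^-]/[HA]) = 4.74 + log(0.004216/0.003529) = 4.74 + (+0.08) = 4.82.

4.82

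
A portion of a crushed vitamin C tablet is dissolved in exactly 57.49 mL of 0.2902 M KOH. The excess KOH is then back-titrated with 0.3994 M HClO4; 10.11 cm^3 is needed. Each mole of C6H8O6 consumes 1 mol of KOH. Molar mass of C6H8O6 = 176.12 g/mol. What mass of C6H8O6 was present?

2.23 g

Total n(KOH) added = 0.2902 x 0.05749 = 0.01668 mol.
n(HClO4) used = 0.3994 x 0.01011 = 0.004038 mol, which equals the excess n(KOH).
So n(KOH) consumed by the sample = 0.01668 - 0.004038 = 0.01265 mol.
n(C6H8O6) = 0.01265 / 1 = 0.01265 mol.
mass = 0.01265 mol x 176.12 g/mol = 2.23 g.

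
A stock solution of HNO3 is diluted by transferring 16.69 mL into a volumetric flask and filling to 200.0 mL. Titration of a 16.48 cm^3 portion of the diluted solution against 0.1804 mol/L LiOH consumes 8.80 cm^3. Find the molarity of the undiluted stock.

n(LiOH) = 0.1804 x 0.008800 = 0.001588 mol.
n(HNO3) in the aliquot = 0.001588 mol.
[diluted HNO3] = 0.001588 / 0.01648 = 0.09633 M.
Dilution factor = 200.0/16.69 = 11.98, so [stock] = 0.09633 x 11.98 = 1.15 M.

1.15 M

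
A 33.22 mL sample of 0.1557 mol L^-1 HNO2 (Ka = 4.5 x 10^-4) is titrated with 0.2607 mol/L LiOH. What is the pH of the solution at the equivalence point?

n(HNO2) = 0.1557 x 0.03322 = 0.005172 mol; V(LiOH) at equivalence = 0.005172/0.2607 = 0.01984 L.
At equivalence all the acid is converted to NO2-; total volume = 0.03322 + 0.01984 = 0.05306 L, so [NO2-] = 0.005172/0.05306 = 0.09748 M.
Kb = Kw/Ka = 1.0e-14 / 4.5 x 10^-4 = 2.22e-11.
[OH^-] = sqrt(Kb x [NO2-]) = sqrt(2.22e-11 x 0.09748) = 1.47e-6 M.
pOH = 5.83, so pH = 14.00 - 5.83 = 8.17.

8.17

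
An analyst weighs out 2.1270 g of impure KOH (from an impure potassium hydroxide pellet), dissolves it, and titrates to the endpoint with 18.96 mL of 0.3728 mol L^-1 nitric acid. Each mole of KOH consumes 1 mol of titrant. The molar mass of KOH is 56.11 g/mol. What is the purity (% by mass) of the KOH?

n(HNO3) = 0.3728 x 0.01896 = 0.007068 mol.
n(KOH) = 0.007068 / 1 = 0.007068 mol.
mass of KOH = 0.007068 x 56.11 = 0.3966 g.
% purity = 0.3966 / 2.1270 x 100 = 18.6%.

18.6%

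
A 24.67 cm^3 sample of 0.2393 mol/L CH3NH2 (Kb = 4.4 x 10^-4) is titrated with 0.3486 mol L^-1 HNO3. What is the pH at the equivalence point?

5.75

n(CH3NH2) = 0.2393 x 0.02467 = 0.005904 mol; V(HNO3) at equivalence = 0.005904/0.3486 = 0.01693 L.
At equivalence the base is fully converted to CH3NH3+; total volume = 0.04160 L, so [CH3NH3+] = 0.005904/0.04160 = 0.1419 M.
Ka(CH3NH3+) = Kw/Kb = 1.0e-14 / 4.4 x 10^-4 = 2.27e-11.
[H^+] = sqrt(Ka x [CH3NH3+]) = sqrt(2.27e-11 x 0.1419) = 1.80e-6 M.
pH = -log(1.80e-6) = 5.75.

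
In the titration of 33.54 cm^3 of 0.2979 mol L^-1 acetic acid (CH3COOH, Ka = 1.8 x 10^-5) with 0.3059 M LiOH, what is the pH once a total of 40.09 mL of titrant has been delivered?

12.49

n(acid) = 0.2979 x 0.03354 = 0.009992 mol; n(LiOH) added = 0.3059 x 0.04009 = 0.01226 mol.
Base is in excess by 0.01226 - 0.009992 = 0.002272 mol in a total volume of 0.07363 L.
[OH^-] = 0.002272/0.07363 = 0.03086 M, so pOH = 1.51 and pH = 14.00 - 1.51 = 12.49.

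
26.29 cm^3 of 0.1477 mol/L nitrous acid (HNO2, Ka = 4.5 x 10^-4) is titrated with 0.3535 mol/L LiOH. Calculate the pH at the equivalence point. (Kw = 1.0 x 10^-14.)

8.18

n(HNO2) = 0.1477 x 0.02629 = 0.003883 mol; V(LiOH) at equivalence = 0.003883/0.3535 = 0.01098 L.
At equivalence all the acid is converted to NO2-; total volume = 0.02629 + 0.01098 = 0.03727 L, so [NO2-] = 0.003883/0.03727 = 0.1042 M.
Kb = Kw/Ka = 1.0e-14 / 4.5 x 10^-4 = 2.22e-11.
[OH^-] = sqrt(Kb x [NO2-]) = sqrt(2.22e-11 x 0.1042) = 1.52e-6 M.
pOH = 5.82, so pH = 14.00 - 5.82 = 8.18.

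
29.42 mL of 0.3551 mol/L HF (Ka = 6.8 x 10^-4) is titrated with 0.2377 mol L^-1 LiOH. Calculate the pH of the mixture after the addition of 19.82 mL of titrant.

3.08

Initial n(HF) = 0.3551 x 0.02942 = 0.01045 mol.
n(LiOH) added = 0.2377 x 0.01982 = 0.004711 mol, converting that many moles of HF to F-.
Remaining n(HF) = 0.005736 mol; n(F-) = 0.004711 mol.
By Henderson-Hasselbalch, pH = pKa + log([A^-]/[HA]) = 3.17 + log(0.004711/0.005736) = 3.17 + (-0.09) = 3.08.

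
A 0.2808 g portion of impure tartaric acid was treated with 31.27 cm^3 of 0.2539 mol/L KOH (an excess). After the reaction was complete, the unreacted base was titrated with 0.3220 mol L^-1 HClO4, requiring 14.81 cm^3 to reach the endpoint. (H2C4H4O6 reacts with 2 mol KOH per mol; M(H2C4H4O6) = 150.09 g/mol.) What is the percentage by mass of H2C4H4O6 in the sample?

Total n(KOH) added = 0.2539 x 0.03127 = 0.007939 mol.
n(HClO4) used = 0.3220 x 0.01481 = 0.004769 mol, which equals the excess n(KOH).
So n(KOH) consumed by the sample = 0.007939 - 0.004769 = 0.003171 mol.
n(H2C4H4O6) = 0.003171 / 2 = 0.001585 mol.
mass H2C4H4O6 = 0.001585 x 150.09 = 0.2379 g, so %H2C4H4O6 = 0.2379/0.2808 x 100 = 84.7%.

84.7%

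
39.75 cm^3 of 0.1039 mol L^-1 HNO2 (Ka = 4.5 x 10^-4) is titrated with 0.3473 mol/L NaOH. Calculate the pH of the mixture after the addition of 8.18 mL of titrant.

3.69

Initial n(HNO2) = 0.1039 x 0.03975 = 0.004130 mol.
n(NaOH) added = 0.3473 x 0.008180 = 0.002841 mol, converting that many moles of HNO2 to NO2-.
Remaining n(HNO2) = 0.001289 mol; n(NO2-) = 0.002841 mol.
By Henderson-Hasselbalch, pH = pKa + log([A^-]/[HA]) = 3.35 + log(0.002841/0.001289) = 3.35 + (+0.34) = 3.69.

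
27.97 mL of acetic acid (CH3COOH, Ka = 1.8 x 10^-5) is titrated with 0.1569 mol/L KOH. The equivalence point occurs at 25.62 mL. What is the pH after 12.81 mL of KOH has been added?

12.81 mL is exactly half the equivalence volume (25.62/2), i.e. the half-equivalence point.
There, n(HA) = n(A^-), so pH = pKa = -log(1.8 x 10^-5) = 4.74.

4.74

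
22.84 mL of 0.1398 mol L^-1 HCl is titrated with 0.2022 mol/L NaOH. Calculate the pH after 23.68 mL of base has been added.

n(acid) = 0.1398 x 0.02284 = 0.003193 mol; n(NaOH) added = 0.2022 x 0.02368 = 0.004788 mol.
Base is in excess by 0.004788 - 0.003193 = 0.001595 mol in a total volume of 0.04652 L.
[OH^-] = 0.001595/0.04652 = 0.03429 M, so pOH = 1.46 and pH = 14.00 - 1.46 = 12.54.

12.54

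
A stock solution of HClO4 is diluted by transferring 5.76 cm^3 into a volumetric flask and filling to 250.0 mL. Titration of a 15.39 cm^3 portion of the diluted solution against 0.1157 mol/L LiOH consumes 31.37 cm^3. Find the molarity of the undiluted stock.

n(LiOH) = 0.1157 x 0.03137 = 0.003630 mol.
n(HClO4) in the aliquot = 0.003630 mol.
[diluted HClO4] = 0.003630 / 0.01539 = 0.2358 M.
Dilution factor = 250.0/5.760 = 43.40, so [stock] = 0.2358 x 43.40 = 10.2 M.

10.2 M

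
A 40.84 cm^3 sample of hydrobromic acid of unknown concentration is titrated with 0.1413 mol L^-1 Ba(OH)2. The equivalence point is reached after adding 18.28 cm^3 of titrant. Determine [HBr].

n(Ba(OH)2) delivered = 0.1413 x 0.01828 = 0.002583 mol.
The reaction is 2 HBr + 1 Ba(OH)2, so n(HBr) = 0.002583 x 2/1 = 0.005166 mol.
[HBr] = 0.005166 mol / 0.04084 L = 0.126 M.

0.126 M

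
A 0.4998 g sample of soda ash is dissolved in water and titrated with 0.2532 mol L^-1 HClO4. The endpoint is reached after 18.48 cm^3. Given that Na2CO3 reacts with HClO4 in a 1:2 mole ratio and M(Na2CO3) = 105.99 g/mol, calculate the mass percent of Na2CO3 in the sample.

n(HClO4) = 0.2532 x 0.01848 = 0.004679 mol.
n(Na2CO3) = 0.004679 / 2 = 0.002340 mol.
mass of Na2CO3 = 0.002340 x 105.99 = 0.2480 g.
% purity = 0.2480 / 0.4998 x 100 = 49.6%.

49.6%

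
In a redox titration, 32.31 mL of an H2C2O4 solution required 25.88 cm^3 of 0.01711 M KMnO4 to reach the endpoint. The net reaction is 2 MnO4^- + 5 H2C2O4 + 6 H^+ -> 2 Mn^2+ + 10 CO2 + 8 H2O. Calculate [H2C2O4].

n(KMnO4) = 0.01711 x 0.02588 = 0.0004428 mol.
From the balanced equation, 2 mol KMnO4 reacts with 5 mol H2C2O4, so n(H2C2O4) = 0.0004428 x 5/2 = 0.001107 mol.
[H2C2O4] = 0.001107 / 0.03231 L = 0.0343 M.

0.0343 M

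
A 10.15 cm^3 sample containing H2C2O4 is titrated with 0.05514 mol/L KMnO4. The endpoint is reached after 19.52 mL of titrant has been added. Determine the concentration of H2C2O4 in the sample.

n(KMnO4) = 0.05514 x 0.01952 = 0.001076 mol.
From the balanced equation, 2 mol KMnO4 reacts with 5 mol H2C2O4, so n(H2C2O4) = 0.001076 x 5/2 = 0.002691 mol.
[H2C2O4] = 0.002691 / 0.01015 L = 0.265 M.

0.265 M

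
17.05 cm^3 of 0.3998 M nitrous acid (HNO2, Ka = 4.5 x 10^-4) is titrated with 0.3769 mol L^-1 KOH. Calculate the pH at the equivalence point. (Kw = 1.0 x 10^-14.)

8.32

n(HNO2) = 0.3998 x 0.01705 = 0.006817 mol; V(KOH) at equivalence = 0.006817/0.3769 = 0.01809 L.
At equivalence all the acid is converted to NO2-; total volume = 0.01705 + 0.01809 = 0.03514 L, so [NO2-] = 0.006817/0.03514 = 0.1940 M.
Kb = Kw/Ka = 1.0e-14 / 4.5 x 10^-4 = 2.22e-11.
[OH^-] = sqrt(Kb x [NO2-]) = sqrt(2.22e-11 x 0.1940) = 2.08e-6 M.
pOH = 5.68, so pH = 14.00 - 5.68 = 8.32.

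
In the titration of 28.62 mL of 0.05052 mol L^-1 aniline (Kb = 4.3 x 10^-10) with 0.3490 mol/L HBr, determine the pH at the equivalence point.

n(C6H5NH2) = 0.05052 x 0.02862 = 0.001446 mol; V(HBr) at equivalence = 0.001446/0.3490 = 0.004143 L.
At equivalence the base is fully converted to C6H5NH3+; total volume = 0.03276 L, so [C6H5NH3+] = 0.001446/0.03276 = 0.04413 M.
Ka(C6H5NH3+) = Kw/Kb = 1.0e-14 / 4.3 x 10^-10 = 2.33e-5.
[H^+] = sqrt(Ka x [C6H5NH3+]) = sqrt(2.33e-5 x 0.04413) = 0.00101 M.
pH = -log(0.00101) = 2.99.

2.99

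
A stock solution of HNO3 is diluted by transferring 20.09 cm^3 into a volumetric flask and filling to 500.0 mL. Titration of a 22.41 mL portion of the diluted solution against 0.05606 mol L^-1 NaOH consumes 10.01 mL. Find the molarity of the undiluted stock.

0.623 M

n(NaOH) = 0.05606 x 0.01001 = 0.0005612 mol.
n(HNO3) in the aliquot = 0.0005612 mol.
[diluted HNO3] = 0.0005612 / 0.02241 = 0.02504 M.
Dilution factor = 500.0/20.09 = 24.89, so [stock] = 0.02504 x 24.89 = 0.623 M.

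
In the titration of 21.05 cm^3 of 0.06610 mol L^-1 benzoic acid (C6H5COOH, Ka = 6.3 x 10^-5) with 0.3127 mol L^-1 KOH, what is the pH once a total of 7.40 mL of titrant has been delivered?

12.51

n(acid) = 0.06610 x 0.02105 = 0.001391 mol; n(KOH) added = 0.3127 x 0.007400 = 0.002314 mol.
Base is in excess by 0.002314 - 0.001391 = 0.0009226 mol in a total volume of 0.02845 L.
[OH^-] = 0.0009226/0.02845 = 0.03243 M, so pOH = 1.49 and pH = 14.00 - 1.49 = 12.51.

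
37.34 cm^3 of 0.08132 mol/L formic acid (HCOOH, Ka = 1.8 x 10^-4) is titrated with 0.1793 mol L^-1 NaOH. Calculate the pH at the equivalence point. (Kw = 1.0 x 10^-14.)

n(HCOOH) = 0.08132 x 0.03734 = 0.003036 mol; V(NaOH) at equivalence = 0.003036/0.1793 = 0.01694 L.
At equivalence all the acid is converted to HCOO-; total volume = 0.03734 + 0.01694 = 0.05428 L, so [HCOO-] = 0.003036/0.05428 = 0.05595 M.
Kb = Kw/Ka = 1.0e-14 / 1.8 x 10^-4 = 5.56e-11.
[OH^-] = sqrt(Kb x [HCOO-]) = sqrt(5.56e-11 x 0.05595) = 1.76e-6 M.
pOH = 5.75, so pH = 14.00 - 5.75 = 8.25.

8.25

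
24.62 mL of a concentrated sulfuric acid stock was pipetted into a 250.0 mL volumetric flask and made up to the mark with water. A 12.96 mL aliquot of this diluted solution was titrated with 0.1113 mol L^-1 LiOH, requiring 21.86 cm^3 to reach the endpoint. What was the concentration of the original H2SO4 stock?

n(LiOH) = 0.1113 x 0.02186 = 0.002433 mol.
n(H2SO4) in the aliquot = 0.002433 x 1/2 = 0.001217 mol.
[diluted H2SO4] = 0.001217 / 0.01296 = 0.09387 M.
Dilution factor = 250.0/24.62 = 10.15, so [stock] = 0.09387 x 10.15 = 0.953 M.

0.953 M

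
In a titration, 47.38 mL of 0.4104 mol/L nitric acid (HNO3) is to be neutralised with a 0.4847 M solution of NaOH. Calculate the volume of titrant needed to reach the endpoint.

40.1 mL

n(HNO3) = 0.4104 mol/L x 0.04738 L = 0.01944 mol.
At equivalence n(NaOH) = n(HNO3) = 0.01944 mol.
V(NaOH) = 0.01944 / 0.4847 = 0.04012 L = 40.1 mL.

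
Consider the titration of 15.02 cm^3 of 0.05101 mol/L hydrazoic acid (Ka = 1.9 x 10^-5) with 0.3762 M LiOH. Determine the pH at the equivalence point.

8.69

n(HN3) = 0.05101 x 0.01502 = 0.0007662 mol; V(LiOH) at equivalence = 0.0007662/0.3762 = 0.002037 L.
At equivalence all the acid is converted to N3-; total volume = 0.01502 + 0.002037 = 0.01706 L, so [N3-] = 0.0007662/0.01706 = 0.04492 M.
Kb = Kw/Ka = 1.0e-14 / 1.9 x 10^-5 = 5.26e-10.
[OH^-] = sqrt(Kb x [N3-]) = sqrt(5.26e-10 x 0.04492) = 4.86e-6 M.
pOH = 5.31, so pH = 14.00 - 5.31 = 8.69.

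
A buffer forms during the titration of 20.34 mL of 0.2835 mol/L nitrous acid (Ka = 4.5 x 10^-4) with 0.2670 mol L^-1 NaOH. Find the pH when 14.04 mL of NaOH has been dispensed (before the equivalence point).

3.62

Initial n(HNO2) = 0.2835 x 0.02034 = 0.005766 mol.
n(NaOH) added = 0.2670 x 0.01404 = 0.003749 mol, converting that many moles of HNO2 to NO2-.
Remaining n(HNO2) = 0.002018 mol; n(NO2-) = 0.003749 mol.
By Henderson-Hasselbalch, pH = pKa + log([A^-]/[HA]) = 3.35 + log(0.003749/0.002018) = 3.35 + (+0.27) = 3.62.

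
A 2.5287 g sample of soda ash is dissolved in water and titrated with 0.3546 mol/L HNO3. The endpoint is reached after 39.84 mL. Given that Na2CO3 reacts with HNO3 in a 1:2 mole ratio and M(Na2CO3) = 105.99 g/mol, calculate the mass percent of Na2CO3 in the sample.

n(HNO3) = 0.3546 x 0.03984 = 0.01413 mol.
n(Na2CO3) = 0.01413 / 2 = 0.007064 mol.
mass of Na2CO3 = 0.007064 x 105.99 = 0.7487 g.
% purity = 0.7487 / 2.5287 x 100 = 29.6%.

29.6%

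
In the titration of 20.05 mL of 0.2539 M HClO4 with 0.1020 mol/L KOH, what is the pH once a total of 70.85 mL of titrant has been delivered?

n(acid) = 0.2539 x 0.02005 = 0.005091 mol; n(KOH) added = 0.1020 x 0.07085 = 0.007227 mol.
Base is in excess by 0.007227 - 0.005091 = 0.002136 mol in a total volume of 0.09090 L.
[OH^-] = 0.002136/0.09090 = 0.02350 M, so pOH = 1.63 and pH = 14.00 - 1.63 = 12.37.

12.37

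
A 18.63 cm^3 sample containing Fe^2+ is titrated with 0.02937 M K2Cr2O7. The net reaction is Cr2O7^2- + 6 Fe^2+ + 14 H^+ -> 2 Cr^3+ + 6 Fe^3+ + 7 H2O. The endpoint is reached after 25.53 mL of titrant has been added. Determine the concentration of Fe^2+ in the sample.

n(K2Cr2O7) = 0.02937 x 0.02553 = 0.0007498 mol.
From the balanced equation, 1 mol K2Cr2O7 reacts with 6 mol Fe^2+, so n(Fe^2+) = 0.0007498 x 6/1 = 0.004499 mol.
[Fe^2+] = 0.004499 / 0.01863 L = 0.241 M.

0.241 M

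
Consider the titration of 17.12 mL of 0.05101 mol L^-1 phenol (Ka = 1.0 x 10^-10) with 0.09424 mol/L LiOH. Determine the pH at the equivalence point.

n(C6H5OH) = 0.05101 x 0.01712 = 0.0008733 mol; V(LiOH) at equivalence = 0.0008733/0.09424 = 0.009267 L.
At equivalence all the acid is converted to C6H5O-; total volume = 0.01712 + 0.009267 = 0.02639 L, so [C6H5O-] = 0.0008733/0.02639 = 0.03310 M.
Kb = Kw/Ka = 1.0e-14 / 1.0 x 10^-10 = 0.000100.
[OH^-] = sqrt(Kb x [C6H5O-]) = sqrt(0.000100 x 0.03310) = 0.00182 M.
pOH = 2.74, so pH = 14.00 - 2.74 = 11.26.

11.26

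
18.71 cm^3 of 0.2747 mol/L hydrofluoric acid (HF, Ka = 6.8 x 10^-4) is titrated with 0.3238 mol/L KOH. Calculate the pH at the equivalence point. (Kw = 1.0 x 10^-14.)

8.17

n(HF) = 0.2747 x 0.01871 = 0.005140 mol; V(KOH) at equivalence = 0.005140/0.3238 = 0.01587 L.
At equivalence all the acid is converted to F-; total volume = 0.01871 + 0.01587 = 0.03458 L, so [F-] = 0.005140/0.03458 = 0.1486 M.
Kb = Kw/Ka = 1.0e-14 / 6.8 x 10^-4 = 1.47e-11.
[OH^-] = sqrt(Kb x [F-]) = sqrt(1.47e-11 x 0.1486) = 1.48e-6 M.
pOH = 5.83, so pH = 14.00 - 5.83 = 8.17.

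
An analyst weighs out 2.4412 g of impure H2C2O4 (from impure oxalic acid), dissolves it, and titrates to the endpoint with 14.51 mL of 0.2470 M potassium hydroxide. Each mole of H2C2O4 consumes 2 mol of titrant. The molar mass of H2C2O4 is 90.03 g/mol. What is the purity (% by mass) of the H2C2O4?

6.61%

n(KOH) = 0.2470 x 0.01451 = 0.003584 mol.
n(H2C2O4) = 0.003584 / 2 = 0.001792 mol.
mass of H2C2O4 = 0.001792 x 90.03 = 0.1613 g.
% purity = 0.1613 / 2.4412 x 100 = 6.61%.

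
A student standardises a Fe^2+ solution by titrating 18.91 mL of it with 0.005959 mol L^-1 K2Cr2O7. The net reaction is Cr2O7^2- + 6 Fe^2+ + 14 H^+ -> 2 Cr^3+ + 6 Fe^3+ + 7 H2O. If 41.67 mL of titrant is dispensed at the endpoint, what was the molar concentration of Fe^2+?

0.0788 M

n(K2Cr2O7) = 0.005959 x 0.04167 = 0.0002483 mol.
From the balanced equation, 1 mol K2Cr2O7 reacts with 6 mol Fe^2+, so n(Fe^2+) = 0.0002483 x 6/1 = 0.001490 mol.
[Fe^2+] = 0.001490 / 0.01891 L = 0.0788 M.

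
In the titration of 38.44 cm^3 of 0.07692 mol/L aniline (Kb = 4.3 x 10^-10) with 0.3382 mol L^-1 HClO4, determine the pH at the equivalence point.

2.92

n(C6H5NH2) = 0.07692 x 0.03844 = 0.002957 mol; V(HClO4) at equivalence = 0.002957/0.3382 = 0.008743 L.
At equivalence the base is fully converted to C6H5NH3+; total volume = 0.04718 L, so [C6H5NH3+] = 0.002957/0.04718 = 0.06267 M.
Ka(C6H5NH3+) = Kw/Kb = 1.0e-14 / 4.3 x 10^-10 = 2.33e-5.
[H^+] = sqrt(Ka x [C6H5NH3+]) = sqrt(2.33e-5 x 0.06267) = 0.00121 M.
pH = -log(0.00121) = 2.92.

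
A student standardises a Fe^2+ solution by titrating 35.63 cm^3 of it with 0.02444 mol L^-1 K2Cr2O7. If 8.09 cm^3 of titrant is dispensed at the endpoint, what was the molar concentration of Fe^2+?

0.0333 M

n(K2Cr2O7) = 0.02444 x 0.008090 = 0.0001977 mol.
From the balanced equation, 1 mol K2Cr2O7 reacts with 6 mol Fe^2+, so n(Fe^2+) = 0.0001977 x 6/1 = 0.001186 mol.
[Fe^2+] = 0.001186 / 0.03563 L = 0.0333 M.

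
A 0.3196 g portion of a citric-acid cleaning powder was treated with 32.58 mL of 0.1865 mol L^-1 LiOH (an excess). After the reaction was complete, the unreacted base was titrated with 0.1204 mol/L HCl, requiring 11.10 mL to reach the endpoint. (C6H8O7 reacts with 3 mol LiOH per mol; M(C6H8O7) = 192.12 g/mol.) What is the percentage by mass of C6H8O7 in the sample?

Total n(LiOH) added = 0.1865 x 0.03258 = 0.006076 mol.
n(HCl) used = 0.1204 x 0.01110 = 0.001336 mol, which equals the excess n(LiOH).
So n(LiOH) consumed by the sample = 0.006076 - 0.001336 = 0.004740 mol.
n(C6H8O7) = 0.004740 / 3 = 0.001580 mol.
mass C6H8O7 = 0.001580 x 192.12 = 0.3035 g, so %C6H8O7 = 0.3035/0.3196 x 100 = 95.0%.

95.0%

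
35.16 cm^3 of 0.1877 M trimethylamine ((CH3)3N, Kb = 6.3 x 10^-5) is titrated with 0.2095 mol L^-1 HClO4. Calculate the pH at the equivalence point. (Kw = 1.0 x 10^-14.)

n((CH3)3N) = 0.1877 x 0.03516 = 0.006600 mol; V(HClO4) at equivalence = 0.006600/0.2095 = 0.03150 L.
At equivalence the base is fully converted to (CH3)3NH+; total volume = 0.06666 L, so [(CH3)3NH+] = 0.006600/0.06666 = 0.09900 M.
Ka((CH3)3NH+) = Kw/Kb = 1.0e-14 / 6.3 x 10^-5 = 1.59e-10.
[H^+] = sqrt(Ka x [(CH3)3NH+]) = sqrt(1.59e-10 x 0.09900) = 3.96e-6 M.
pH = -log(3.96e-6) = 5.40.

5.40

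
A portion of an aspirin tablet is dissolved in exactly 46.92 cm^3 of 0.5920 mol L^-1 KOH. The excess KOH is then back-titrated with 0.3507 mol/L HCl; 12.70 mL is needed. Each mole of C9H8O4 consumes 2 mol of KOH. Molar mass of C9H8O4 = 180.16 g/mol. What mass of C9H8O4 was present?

Total n(KOH) added = 0.5920 x 0.04692 = 0.02778 mol.
n(HCl) used = 0.3507 x 0.01270 = 0.004454 mol, which equals the excess n(KOH).
So n(KOH) consumed by the sample = 0.02778 - 0.004454 = 0.02332 mol.
n(C9H8O4) = 0.02332 / 2 = 0.01166 mol.
mass = 0.01166 mol x 180.16 g/mol = 2.10 g.

2.10 g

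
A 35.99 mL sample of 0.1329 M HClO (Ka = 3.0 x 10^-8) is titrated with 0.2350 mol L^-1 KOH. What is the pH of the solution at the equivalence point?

10.23

n(HClO) = 0.1329 x 0.03599 = 0.004783 mol; V(KOH) at equivalence = 0.004783/0.2350 = 0.02035 L.
At equivalence all the acid is converted to ClO-; total volume = 0.03599 + 0.02035 = 0.05634 L, so [ClO-] = 0.004783/0.05634 = 0.08489 M.
Kb = Kw/Ka = 1.0e-14 / 3.0 x 10^-8 = 3.33e-7.
[OH^-] = sqrt(Kb x [ClO-]) = sqrt(3.33e-7 x 0.08489) = 0.000168 M.
pOH = 3.77, so pH = 14.00 - 3.77 = 10.23.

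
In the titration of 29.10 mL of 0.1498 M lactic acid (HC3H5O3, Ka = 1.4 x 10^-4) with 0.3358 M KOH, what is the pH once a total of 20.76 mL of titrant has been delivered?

n(acid) = 0.1498 x 0.02910 = 0.004359 mol; n(KOH) added = 0.3358 x 0.02076 = 0.006971 mol.
Base is in excess by 0.006971 - 0.004359 = 0.002612 mol in a total volume of 0.04986 L.
[OH^-] = 0.002612/0.04986 = 0.05239 M, so pOH = 1.28 and pH = 14.00 - 1.28 = 12.72.

12.72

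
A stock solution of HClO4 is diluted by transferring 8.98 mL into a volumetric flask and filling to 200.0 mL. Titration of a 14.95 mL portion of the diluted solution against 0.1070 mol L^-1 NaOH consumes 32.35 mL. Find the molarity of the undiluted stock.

n(NaOH) = 0.1070 x 0.03235 = 0.003461 mol.
n(HClO4) in the aliquot = 0.003461 mol.
[diluted HClO4] = 0.003461 / 0.01495 = 0.2315 M.
Dilution factor = 200.0/8.980 = 22.27, so [stock] = 0.2315 x 22.27 = 5.16 M.

5.16 M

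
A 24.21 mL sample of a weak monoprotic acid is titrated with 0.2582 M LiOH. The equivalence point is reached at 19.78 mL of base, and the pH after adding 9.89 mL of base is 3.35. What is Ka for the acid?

4.5 x 10^-4

9.89 mL is half of the equivalence volume, so this is the half-equivalence point where [HA] = [A^-].
At half-equivalence pH = pKa, so pKa = 3.35.
Ka = 10^(-3.35) = 4.5 x 10^-4.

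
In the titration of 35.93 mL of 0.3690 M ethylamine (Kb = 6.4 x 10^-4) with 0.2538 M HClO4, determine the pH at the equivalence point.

5.81

n(C2H5NH2) = 0.3690 x 0.03593 = 0.01326 mol; V(HClO4) at equivalence = 0.01326/0.2538 = 0.05224 L.
At equivalence the base is fully converted to C2H5NH3+; total volume = 0.08817 L, so [C2H5NH3+] = 0.01326/0.08817 = 0.1504 M.
Ka(C2H5NH3+) = Kw/Kb = 1.0e-14 / 6.4 x 10^-4 = 1.56e-11.
[H^+] = sqrt(Ka x [C2H5NH3+]) = sqrt(1.56e-11 x 0.1504) = 1.53e-6 M.
pH = -log(1.53e-6) = 5.81.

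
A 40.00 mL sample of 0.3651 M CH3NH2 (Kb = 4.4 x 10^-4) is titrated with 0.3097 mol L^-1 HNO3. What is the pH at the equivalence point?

5.71

n(CH3NH2) = 0.3651 x 0.04000 = 0.01460 mol; V(HNO3) at equivalence = 0.01460/0.3097 = 0.04716 L.
At equivalence the base is fully converted to CH3NH3+; total volume = 0.08716 L, so [CH3NH3+] = 0.01460/0.08716 = 0.1676 M.
Ka(CH3NH3+) = Kw/Kb = 1.0e-14 / 4.4 x 10^-4 = 2.27e-11.
[H^+] = sqrt(Ka x [CH3NH3+]) = sqrt(2.27e-11 x 0.1676) = 1.95e-6 M.
pH = -log(1.95e-6) = 5.71.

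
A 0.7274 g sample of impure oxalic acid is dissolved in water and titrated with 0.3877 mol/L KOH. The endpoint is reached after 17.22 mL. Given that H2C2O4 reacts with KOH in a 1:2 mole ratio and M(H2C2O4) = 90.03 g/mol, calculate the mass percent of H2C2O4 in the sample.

41.3%

n(KOH) = 0.3877 x 0.01722 = 0.006676 mol.
n(H2C2O4) = 0.006676 / 2 = 0.003338 mol.
mass of H2C2O4 = 0.003338 x 90.03 = 0.3005 g.
% purity = 0.3005 / 0.7274 x 100 = 41.3%.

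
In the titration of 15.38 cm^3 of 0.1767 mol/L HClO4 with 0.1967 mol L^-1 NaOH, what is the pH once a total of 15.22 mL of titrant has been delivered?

n(acid) = 0.1767 x 0.01538 = 0.002718 mol; n(NaOH) added = 0.1967 x 0.01522 = 0.002994 mol.
Base is in excess by 0.002994 - 0.002718 = 0.0002761 mol in a total volume of 0.03060 L.
[OH^-] = 0.0002761/0.03060 = 0.009024 M, so pOH = 2.04 and pH = 14.00 - 2.04 = 11.96.

11.96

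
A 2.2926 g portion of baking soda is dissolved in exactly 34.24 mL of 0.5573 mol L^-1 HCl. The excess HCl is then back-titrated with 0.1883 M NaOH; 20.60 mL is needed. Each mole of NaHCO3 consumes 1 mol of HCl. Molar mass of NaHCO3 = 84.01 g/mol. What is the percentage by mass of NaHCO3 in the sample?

55.7%

Total n(HCl) added = 0.5573 x 0.03424 = 0.01908 mol.
n(NaOH) used = 0.1883 x 0.02060 = 0.003879 mol, which equals the excess n(HCl).
So n(HCl) consumed by the sample = 0.01908 - 0.003879 = 0.01520 mol.
n(NaHCO3) = 0.01520 / 1 = 0.01520 mol.
mass NaHCO3 = 0.01520 x 84.01 = 1.277 g, so %NaHCO3 = 1.277/2.2926 x 100 = 55.7%.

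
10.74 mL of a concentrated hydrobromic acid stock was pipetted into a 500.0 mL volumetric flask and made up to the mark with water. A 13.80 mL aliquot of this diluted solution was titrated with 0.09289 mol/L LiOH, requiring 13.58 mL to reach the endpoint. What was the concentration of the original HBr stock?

4.26 M

n(LiOH) = 0.09289 x 0.01358 = 0.001261 mol.
n(HBr) in the aliquot = 0.001261 mol.
[diluted HBr] = 0.001261 / 0.01380 = 0.09141 M.
Dilution factor = 500.0/10.74 = 46.55, so [stock] = 0.09141 x 46.55 = 4.26 M.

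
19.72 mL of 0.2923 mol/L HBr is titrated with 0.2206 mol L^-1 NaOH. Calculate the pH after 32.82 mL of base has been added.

n(acid) = 0.2923 x 0.01972 = 0.005764 mol; n(NaOH) added = 0.2206 x 0.03282 = 0.007240 mol.
Base is in excess by 0.007240 - 0.005764 = 0.001476 mol in a total volume of 0.05254 L.
[OH^-] = 0.001476/0.05254 = 0.02809 M, so pOH = 1.55 and pH = 14.00 - 1.55 = 12.45.

12.45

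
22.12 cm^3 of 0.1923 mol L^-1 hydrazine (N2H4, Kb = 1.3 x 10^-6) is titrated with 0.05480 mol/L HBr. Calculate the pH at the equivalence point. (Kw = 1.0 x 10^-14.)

n(N2H4) = 0.1923 x 0.02212 = 0.004254 mol; V(HBr) at equivalence = 0.004254/0.05480 = 0.07762 L.
At equivalence the base is fully converted to N2H5+; total volume = 0.09974 L, so [N2H5+] = 0.004254/0.09974 = 0.04265 M.
Ka(N2H5+) = Kw/Kb = 1.0e-14 / 1.3 x 10^-6 = 7.69e-9.
[H^+] = sqrt(Ka x [N2H5+]) = sqrt(7.69e-9 x 0.04265) = 1.81e-5 M.
pH = -log(1.81e-5) = 4.74.

4.74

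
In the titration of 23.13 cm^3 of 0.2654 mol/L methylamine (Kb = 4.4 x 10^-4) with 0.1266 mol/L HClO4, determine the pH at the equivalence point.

5.86

n(CH3NH2) = 0.2654 x 0.02313 = 0.006139 mol; V(HClO4) at equivalence = 0.006139/0.1266 = 0.04849 L.
At equivalence the base is fully converted to CH3NH3+; total volume = 0.07162 L, so [CH3NH3+] = 0.006139/0.07162 = 0.08571 M.
Ka(CH3NH3+) = Kw/Kb = 1.0e-14 / 4.4 x 10^-4 = 2.27e-11.
[H^+] = sqrt(Ka x [CH3NH3+]) = sqrt(2.27e-11 x 0.08571) = 1.40e-6 M.
pH = -log(1.40e-6) = 5.86.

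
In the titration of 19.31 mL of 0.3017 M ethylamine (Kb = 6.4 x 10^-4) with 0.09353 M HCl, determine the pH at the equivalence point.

n(C2H5NH2) = 0.3017 x 0.01931 = 0.005826 mol; V(HCl) at equivalence = 0.005826/0.09353 = 0.06229 L.
At equivalence the base is fully converted to C2H5NH3+; total volume = 0.08160 L, so [C2H5NH3+] = 0.005826/0.08160 = 0.07140 M.
Ka(C2H5NH3+) = Kw/Kb = 1.0e-14 / 6.4 x 10^-4 = 1.56e-11.
[H^+] = sqrt(Ka x [C2H5NH3+]) = sqrt(1.56e-11 x 0.07140) = 1.06e-6 M.
pH = -log(1.06e-6) = 5.98.

5.98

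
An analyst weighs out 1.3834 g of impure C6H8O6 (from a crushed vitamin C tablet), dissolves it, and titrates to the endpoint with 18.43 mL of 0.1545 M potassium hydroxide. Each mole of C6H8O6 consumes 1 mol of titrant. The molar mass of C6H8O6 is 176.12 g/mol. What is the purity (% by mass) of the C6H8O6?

36.3%

n(KOH) = 0.1545 x 0.01843 = 0.002847 mol.
n(C6H8O6) = 0.002847 / 1 = 0.002847 mol.
mass of C6H8O6 = 0.002847 x 176.12 = 0.5015 g.
% purity = 0.5015 / 1.3834 x 100 = 36.3%.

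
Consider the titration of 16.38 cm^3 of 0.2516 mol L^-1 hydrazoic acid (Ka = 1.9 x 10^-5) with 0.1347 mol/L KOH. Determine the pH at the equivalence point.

n(HN3) = 0.2516 x 0.01638 = 0.004121 mol; V(KOH) at equivalence = 0.004121/0.1347 = 0.03060 L.
At equivalence all the acid is converted to N3-; total volume = 0.01638 + 0.03060 = 0.04698 L, so [N3-] = 0.004121/0.04698 = 0.08773 M.
Kb = Kw/Ka = 1.0e-14 / 1.9 x 10^-5 = 5.26e-10.
[OH^-] = sqrt(Kb x [N3-]) = sqrt(5.26e-10 x 0.08773) = 6.80e-6 M.
pOH = 5.17, so pH = 14.00 - 5.17 = 8.83.

8.83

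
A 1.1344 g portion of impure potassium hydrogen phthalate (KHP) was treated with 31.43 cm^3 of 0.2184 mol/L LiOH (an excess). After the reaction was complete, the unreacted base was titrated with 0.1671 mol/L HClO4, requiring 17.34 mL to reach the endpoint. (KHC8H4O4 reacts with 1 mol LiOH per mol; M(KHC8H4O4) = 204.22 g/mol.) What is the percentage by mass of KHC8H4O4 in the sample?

71.4%

Total n(LiOH) added = 0.2184 x 0.03143 = 0.006864 mol.
n(HClO4) used = 0.1671 x 0.01734 = 0.002898 mol, which equals the excess n(LiOH).
So n(LiOH) consumed by the sample = 0.006864 - 0.002898 = 0.003967 mol.
n(KHC8H4O4) = 0.003967 / 1 = 0.003967 mol.
mass KHC8H4O4 = 0.003967 x 204.22 = 0.8101 g, so %KHC8H4O4 = 0.8101/1.1344 x 100 = 71.4%.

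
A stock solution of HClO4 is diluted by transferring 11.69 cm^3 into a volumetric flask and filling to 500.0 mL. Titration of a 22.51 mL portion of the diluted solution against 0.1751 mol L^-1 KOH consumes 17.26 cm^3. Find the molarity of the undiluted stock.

5.74 M

n(KOH) = 0.1751 x 0.01726 = 0.003022 mol.
n(HClO4) in the aliquot = 0.003022 mol.
[diluted HClO4] = 0.003022 / 0.02251 = 0.1343 M.
Dilution factor = 500.0/11.69 = 42.77, so [stock] = 0.1343 x 42.77 = 5.74 M.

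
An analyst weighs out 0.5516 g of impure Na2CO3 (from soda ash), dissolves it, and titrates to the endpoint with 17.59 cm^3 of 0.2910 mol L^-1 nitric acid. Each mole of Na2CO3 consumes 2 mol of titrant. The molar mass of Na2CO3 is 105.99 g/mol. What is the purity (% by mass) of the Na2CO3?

n(HNO3) = 0.2910 x 0.01759 = 0.005119 mol.
n(Na2CO3) = 0.005119 / 2 = 0.002559 mol.
mass of Na2CO3 = 0.002559 x 105.99 = 0.2713 g.
% purity = 0.2713 / 0.5516 x 100 = 49.2%.

49.2%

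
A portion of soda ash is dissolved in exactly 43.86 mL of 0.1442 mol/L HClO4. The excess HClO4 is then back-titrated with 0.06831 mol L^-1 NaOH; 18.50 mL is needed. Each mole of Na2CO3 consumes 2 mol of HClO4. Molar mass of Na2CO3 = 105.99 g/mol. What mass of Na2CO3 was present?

0.268 g

Total n(HClO4) added = 0.1442 x 0.04386 = 0.006325 mol.
n(NaOH) used = 0.06831 x 0.01850 = 0.001264 mol, which equals the excess n(HClO4).
So n(HClO4) consumed by the sample = 0.006325 - 0.001264 = 0.005061 mol.
n(Na2CO3) = 0.005061 / 2 = 0.002530 mol.
mass = 0.002530 mol x 105.99 g/mol = 0.268 g.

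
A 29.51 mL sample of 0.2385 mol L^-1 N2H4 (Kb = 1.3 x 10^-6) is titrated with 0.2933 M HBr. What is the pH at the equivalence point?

4.50

n(N2H4) = 0.2385 x 0.02951 = 0.007038 mol; V(HBr) at equivalence = 0.007038/0.2933 = 0.02400 L.
At equivalence the base is fully converted to N2H5+; total volume = 0.05351 L, so [N2H5+] = 0.007038/0.05351 = 0.1315 M.
Ka(N2H5+) = Kw/Kb = 1.0e-14 / 1.3 x 10^-6 = 7.69e-9.
[H^+] = sqrt(Ka x [N2H5+]) = sqrt(7.69e-9 x 0.1315) = 3.18e-5 M.
pH = -log(3.18e-5) = 4.50.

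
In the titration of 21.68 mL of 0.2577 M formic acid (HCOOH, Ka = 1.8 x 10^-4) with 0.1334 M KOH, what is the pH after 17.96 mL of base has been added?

3.62

Initial n(HCOOH) = 0.2577 x 0.02168 = 0.005587 mol.
n(KOH) added = 0.1334 x 0.01796 = 0.002396 mol, converting that many moles of HCOOH to HCOO-.
Remaining n(HCOOH) = 0.003191 mol; n(HCOO-) = 0.002396 mol.
By Henderson-Hasselbalch, pH = pKa + log([A^-]/[HA]) = 3.74 + log(0.002396/0.003191) = 3.74 + (-0.12) = 3.62.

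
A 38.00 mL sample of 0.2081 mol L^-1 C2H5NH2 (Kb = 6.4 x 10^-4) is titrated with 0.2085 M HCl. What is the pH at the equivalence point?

n(C2H5NH2) = 0.2081 x 0.03800 = 0.007908 mol; V(HCl) at equivalence = 0.007908/0.2085 = 0.03793 L.
At equivalence the base is fully converted to C2H5NH3+; total volume = 0.07593 L, so [C2H5NH3+] = 0.007908/0.07593 = 0.1041 M.
Ka(C2H5NH3+) = Kw/Kb = 1.0e-14 / 6.4 x 10^-4 = 1.56e-11.
[H^+] = sqrt(Ka x [C2H5NH3+]) = sqrt(1.56e-11 x 0.1041) = 1.28e-6 M.
pH = -log(1.28e-6) = 5.89.

5.89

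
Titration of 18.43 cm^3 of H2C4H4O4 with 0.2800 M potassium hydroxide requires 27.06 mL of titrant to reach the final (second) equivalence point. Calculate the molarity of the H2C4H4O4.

n(KOH) = 0.2800 x 0.02706 = 0.007577 mol.
At the final (second) equivalence point, 2 mol OH^- react per mol H2C4H4O4, so n(H2C4H4O4) = 0.007577 / 2 = 0.003788 mol.
[H2C4H4O4] = 0.003788 / 0.01843 L = 0.206 M.

0.206 M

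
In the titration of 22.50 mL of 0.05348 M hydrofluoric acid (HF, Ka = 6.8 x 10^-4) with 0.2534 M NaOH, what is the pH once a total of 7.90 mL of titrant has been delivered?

12.42

n(acid) = 0.05348 x 0.02250 = 0.001203 mol; n(NaOH) added = 0.2534 x 0.007900 = 0.002002 mol.
Base is in excess by 0.002002 - 0.001203 = 0.0007986 mol in a total volume of 0.03040 L.
[OH^-] = 0.0007986/0.03040 = 0.02627 M, so pOH = 1.58 and pH = 14.00 - 1.58 = 12.42.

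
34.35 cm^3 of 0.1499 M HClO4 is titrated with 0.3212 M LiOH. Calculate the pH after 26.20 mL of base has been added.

n(acid) = 0.1499 x 0.03435 = 0.005149 mol; n(LiOH) added = 0.3212 x 0.02620 = 0.008415 mol.
Base is in excess by 0.008415 - 0.005149 = 0.003266 mol in a total volume of 0.06055 L.
[OH^-] = 0.003266/0.06055 = 0.05395 M, so pOH = 1.27 and pH = 14.00 - 1.27 = 12.73.

12.73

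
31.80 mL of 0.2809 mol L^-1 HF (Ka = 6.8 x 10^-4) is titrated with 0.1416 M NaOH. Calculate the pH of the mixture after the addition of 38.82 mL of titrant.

3.37

Initial n(HF) = 0.2809 x 0.03180 = 0.008933 mol.
n(NaOH) added = 0.1416 x 0.03882 = 0.005497 mol, converting that many moles of HF to F-.
Remaining n(HF) = 0.003436 mol; n(F-) = 0.005497 mol.
By Henderson-Hasselbalch, pH = pKa + log([A^-]/[HA]) = 3.17 + log(0.005497/0.003436) = 3.17 + (+0.20) = 3.37.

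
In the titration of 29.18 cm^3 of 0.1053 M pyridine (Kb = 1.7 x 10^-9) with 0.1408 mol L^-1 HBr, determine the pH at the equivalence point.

3.23

n(C5H5N) = 0.1053 x 0.02918 = 0.003073 mol; V(HBr) at equivalence = 0.003073/0.1408 = 0.02182 L.
At equivalence the base is fully converted to C5H5NH+; total volume = 0.05100 L, so [C5H5NH+] = 0.003073/0.05100 = 0.06024 M.
Ka(C5H5NH+) = Kw/Kb = 1.0e-14 / 1.7 x 10^-9 = 5.88e-6.
[H^+] = sqrt(Ka x [C5H5NH+]) = sqrt(5.88e-6 x 0.06024) = 0.000595 M.
pH = -log(0.000595) = 3.23.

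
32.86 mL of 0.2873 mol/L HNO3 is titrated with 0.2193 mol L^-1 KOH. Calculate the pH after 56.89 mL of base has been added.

n(acid) = 0.2873 x 0.03286 = 0.009441 mol; n(KOH) added = 0.2193 x 0.05689 = 0.01248 mol.
Base is in excess by 0.01248 - 0.009441 = 0.003035 mol in a total volume of 0.08975 L.
[OH^-] = 0.003035/0.08975 = 0.03382 M, so pOH = 1.47 and pH = 14.00 - 1.47 = 12.53.

12.53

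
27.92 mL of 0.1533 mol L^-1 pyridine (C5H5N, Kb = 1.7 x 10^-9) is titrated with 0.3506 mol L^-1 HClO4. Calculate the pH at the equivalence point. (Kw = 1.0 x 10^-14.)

3.10

n(C5H5N) = 0.1533 x 0.02792 = 0.004280 mol; V(HClO4) at equivalence = 0.004280/0.3506 = 0.01221 L.
At equivalence the base is fully converted to C5H5NH+; total volume = 0.04013 L, so [C5H5NH+] = 0.004280/0.04013 = 0.1067 M.
Ka(C5H5NH+) = Kw/Kb = 1.0e-14 / 1.7 x 10^-9 = 5.88e-6.
[H^+] = sqrt(Ka x [C5H5NH+]) = sqrt(5.88e-6 x 0.1067) = 0.000792 M.
pH = -log(0.000792) = 3.10.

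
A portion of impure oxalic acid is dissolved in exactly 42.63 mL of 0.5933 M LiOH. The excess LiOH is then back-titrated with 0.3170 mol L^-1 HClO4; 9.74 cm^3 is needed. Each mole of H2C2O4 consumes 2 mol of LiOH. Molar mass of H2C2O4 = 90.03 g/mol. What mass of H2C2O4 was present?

Total n(LiOH) added = 0.5933 x 0.04263 = 0.02529 mol.
n(HClO4) used = 0.3170 x 0.009740 = 0.003088 mol, which equals the excess n(LiOH).
So n(LiOH) consumed by the sample = 0.02529 - 0.003088 = 0.02220 mol.
n(H2C2O4) = 0.02220 / 2 = 0.01110 mol.
mass = 0.01110 mol x 90.03 g/mol = 1.00 g.

1.00 g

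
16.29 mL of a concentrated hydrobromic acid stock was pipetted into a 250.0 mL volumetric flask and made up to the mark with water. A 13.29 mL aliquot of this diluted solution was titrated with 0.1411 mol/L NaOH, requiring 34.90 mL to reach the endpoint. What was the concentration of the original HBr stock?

n(NaOH) = 0.1411 x 0.03490 = 0.004924 mol.
n(HBr) in the aliquot = 0.004924 mol.
[diluted HBr] = 0.004924 / 0.01329 = 0.3705 M.
Dilution factor = 250.0/16.29 = 15.35, so [stock] = 0.3705 x 15.35 = 5.69 M.

5.69 M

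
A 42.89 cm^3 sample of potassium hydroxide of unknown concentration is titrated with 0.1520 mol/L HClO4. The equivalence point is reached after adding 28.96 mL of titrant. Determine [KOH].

n(HClO4) delivered = 0.1520 x 0.02896 = 0.004402 mol.
For a 1:1 reaction, n(KOH) = 0.004402 mol.
[KOH] = 0.004402 mol / 0.04289 L = 0.103 M.

0.103 M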